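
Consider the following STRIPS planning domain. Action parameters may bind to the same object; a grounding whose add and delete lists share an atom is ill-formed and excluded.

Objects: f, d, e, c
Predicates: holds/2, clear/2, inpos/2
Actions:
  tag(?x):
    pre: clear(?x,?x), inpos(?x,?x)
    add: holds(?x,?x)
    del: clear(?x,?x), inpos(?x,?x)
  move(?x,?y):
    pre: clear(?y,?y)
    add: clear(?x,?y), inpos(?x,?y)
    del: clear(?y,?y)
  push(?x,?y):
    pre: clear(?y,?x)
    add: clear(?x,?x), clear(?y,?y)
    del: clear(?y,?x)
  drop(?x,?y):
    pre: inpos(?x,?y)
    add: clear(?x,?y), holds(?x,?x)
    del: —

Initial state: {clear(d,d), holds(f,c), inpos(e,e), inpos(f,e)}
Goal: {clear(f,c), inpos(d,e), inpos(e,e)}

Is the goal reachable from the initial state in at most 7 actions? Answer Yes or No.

Yes

1. move(c,d)  →  {clear(c,d), holds(f,c), inpos(c,d), inpos(e,e), inpos(f,e)}
2. push(d,c)  →  {clear(c,c), clear(d,d), holds(f,c), inpos(c,d), inpos(e,e), inpos(f,e)}
3. move(f,c)  →  {clear(d,d), clear(f,c), holds(f,c), inpos(c,d), inpos(e,e), inpos(f,c), inpos(f,e)}
4. drop(e,e)  →  {clear(d,d), clear(e,e), clear(f,c), holds(e,e), holds(f,c), inpos(c,d), inpos(e,e), inpos(f,c), inpos(f,e)}
5. move(d,e)  →  {clear(d,d), clear(d,e), clear(f,c), holds(e,e), holds(f,c), inpos(c,d), inpos(d,e), inpos(e,e), inpos(f,c), inpos(f,e)}
optimal plan length = 5; 5 ≤ 7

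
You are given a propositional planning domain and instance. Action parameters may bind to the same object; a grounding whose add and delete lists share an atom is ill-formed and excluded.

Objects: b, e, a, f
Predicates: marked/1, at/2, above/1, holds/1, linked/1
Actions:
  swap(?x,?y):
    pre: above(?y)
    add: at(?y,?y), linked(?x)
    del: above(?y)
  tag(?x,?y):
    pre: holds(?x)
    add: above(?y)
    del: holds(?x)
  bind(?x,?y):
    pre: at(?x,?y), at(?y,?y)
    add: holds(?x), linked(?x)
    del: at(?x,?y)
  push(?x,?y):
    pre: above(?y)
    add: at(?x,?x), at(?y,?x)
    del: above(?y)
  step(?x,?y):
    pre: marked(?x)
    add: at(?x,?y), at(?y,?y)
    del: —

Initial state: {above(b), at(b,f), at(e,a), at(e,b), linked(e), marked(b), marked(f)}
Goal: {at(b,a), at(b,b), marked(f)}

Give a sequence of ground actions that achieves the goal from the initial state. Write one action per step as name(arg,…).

1. swap(b,b)  →  {at(b,b), at(b,f), at(e,a), at(e,b), linked(b), linked(e), marked(b), marked(f)}
2. step(b,a)  →  {at(a,a), at(b,a), at(b,b), at(b,f), at(e,a), at(e,b), linked(b), linked(e), marked(b), marked(f)}

swap(b,b); step(b,a)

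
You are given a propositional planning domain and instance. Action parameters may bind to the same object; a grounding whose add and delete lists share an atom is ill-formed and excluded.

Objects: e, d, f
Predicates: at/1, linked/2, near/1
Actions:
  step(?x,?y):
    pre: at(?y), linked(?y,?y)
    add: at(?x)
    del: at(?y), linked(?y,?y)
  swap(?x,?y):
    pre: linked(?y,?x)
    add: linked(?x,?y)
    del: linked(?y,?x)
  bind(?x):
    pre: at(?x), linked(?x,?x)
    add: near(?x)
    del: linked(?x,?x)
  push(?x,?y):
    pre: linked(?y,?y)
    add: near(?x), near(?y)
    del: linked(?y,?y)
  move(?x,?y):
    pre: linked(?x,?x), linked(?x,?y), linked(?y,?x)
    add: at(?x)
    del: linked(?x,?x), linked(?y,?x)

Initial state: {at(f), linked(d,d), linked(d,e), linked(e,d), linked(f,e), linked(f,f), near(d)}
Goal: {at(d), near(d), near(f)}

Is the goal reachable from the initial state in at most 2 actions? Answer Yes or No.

Yes

1. step(d,f)  →  {at(d), linked(d,d), linked(d,e), linked(e,d), linked(f,e), near(d)}
2. push(f,d)  →  {at(d), linked(d,e), linked(e,d), linked(f,e), near(d), near(f)}
optimal plan length = 2; 2 ≤ 2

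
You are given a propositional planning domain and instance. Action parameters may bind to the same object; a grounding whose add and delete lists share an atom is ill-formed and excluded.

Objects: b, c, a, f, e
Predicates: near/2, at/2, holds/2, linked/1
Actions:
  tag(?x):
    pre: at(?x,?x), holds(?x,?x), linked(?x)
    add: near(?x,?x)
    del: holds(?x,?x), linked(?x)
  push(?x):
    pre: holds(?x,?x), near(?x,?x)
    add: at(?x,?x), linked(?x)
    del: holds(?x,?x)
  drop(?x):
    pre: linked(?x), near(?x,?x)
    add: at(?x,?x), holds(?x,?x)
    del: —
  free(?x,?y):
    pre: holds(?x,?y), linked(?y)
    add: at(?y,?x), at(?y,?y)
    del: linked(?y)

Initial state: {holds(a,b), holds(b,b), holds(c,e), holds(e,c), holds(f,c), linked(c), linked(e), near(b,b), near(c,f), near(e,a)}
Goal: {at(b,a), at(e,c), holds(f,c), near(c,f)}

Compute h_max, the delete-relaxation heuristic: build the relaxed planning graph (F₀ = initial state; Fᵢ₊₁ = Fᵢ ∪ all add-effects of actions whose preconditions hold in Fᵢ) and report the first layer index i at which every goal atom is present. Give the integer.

2

F0 = init (10 atoms)
F1 = F0 ∪ {at(b,b), at(c,c), at(c,e), at(c,f), at(e,c), at(e,e), linked(b)}  (17 atoms)
F2 = F1 ∪ {at(b,a)}  (18 atoms)
goal ⊆ F2  ⇒  h_max = 2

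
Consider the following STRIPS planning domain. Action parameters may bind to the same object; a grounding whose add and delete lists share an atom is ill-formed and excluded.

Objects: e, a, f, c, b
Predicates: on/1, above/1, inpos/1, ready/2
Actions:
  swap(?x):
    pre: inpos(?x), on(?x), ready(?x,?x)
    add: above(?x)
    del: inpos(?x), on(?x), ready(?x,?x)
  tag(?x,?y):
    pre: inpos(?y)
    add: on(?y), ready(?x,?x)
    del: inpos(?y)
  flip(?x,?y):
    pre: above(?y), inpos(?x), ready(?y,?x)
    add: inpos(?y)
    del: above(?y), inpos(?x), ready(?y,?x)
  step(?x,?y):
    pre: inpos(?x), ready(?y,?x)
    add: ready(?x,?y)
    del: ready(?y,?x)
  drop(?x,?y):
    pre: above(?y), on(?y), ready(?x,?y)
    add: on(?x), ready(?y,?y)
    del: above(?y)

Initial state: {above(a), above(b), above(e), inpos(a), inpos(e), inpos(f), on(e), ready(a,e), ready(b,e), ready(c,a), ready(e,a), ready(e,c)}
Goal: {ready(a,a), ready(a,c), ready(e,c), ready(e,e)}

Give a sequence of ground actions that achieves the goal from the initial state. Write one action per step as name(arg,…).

1. tag(e,e)  →  {above(a), above(b), above(e), inpos(a), inpos(f), on(e), ready(a,e), ready(b,e), ready(c,a), ready(e,a), ready(e,c), ready(e,e)}
2. tag(a,f)  →  {above(a), above(b), above(e), inpos(a), on(e), on(f), ready(a,a), ready(a,e), ready(b,e), ready(c,a), ready(e,a), ready(e,c), ready(e,e)}
3. step(a,c)  →  {above(a), above(b), above(e), inpos(a), on(e), on(f), ready(a,a), ready(a,c), ready(a,e), ready(b,e), ready(e,a), ready(e,c), ready(e,e)}

tag(e,e); tag(a,f); step(a,c)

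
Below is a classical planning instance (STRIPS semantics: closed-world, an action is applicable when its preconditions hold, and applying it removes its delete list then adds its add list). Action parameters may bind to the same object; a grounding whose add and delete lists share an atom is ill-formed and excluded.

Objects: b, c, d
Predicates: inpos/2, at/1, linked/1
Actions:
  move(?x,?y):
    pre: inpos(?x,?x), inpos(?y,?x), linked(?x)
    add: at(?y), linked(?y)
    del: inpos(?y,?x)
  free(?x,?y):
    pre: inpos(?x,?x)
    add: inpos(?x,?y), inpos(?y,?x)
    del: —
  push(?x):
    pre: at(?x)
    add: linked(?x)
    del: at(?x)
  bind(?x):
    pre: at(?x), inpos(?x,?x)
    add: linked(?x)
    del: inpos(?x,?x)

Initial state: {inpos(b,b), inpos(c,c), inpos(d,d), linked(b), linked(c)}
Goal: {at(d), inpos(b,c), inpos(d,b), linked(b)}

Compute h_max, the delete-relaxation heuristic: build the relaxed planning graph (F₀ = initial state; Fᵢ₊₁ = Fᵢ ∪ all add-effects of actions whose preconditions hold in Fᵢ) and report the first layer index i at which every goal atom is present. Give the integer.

2

F0 = init (5 atoms)
F1 = F0 ∪ {at(b), at(c), inpos(b,c), inpos(b,d), inpos(c,b), inpos(c,d), inpos(d,b), inpos(d,c)}  (13 atoms)
F2 = F1 ∪ {at(d), linked(d)}  (15 atoms)
goal ⊆ F2  ⇒  h_max = 2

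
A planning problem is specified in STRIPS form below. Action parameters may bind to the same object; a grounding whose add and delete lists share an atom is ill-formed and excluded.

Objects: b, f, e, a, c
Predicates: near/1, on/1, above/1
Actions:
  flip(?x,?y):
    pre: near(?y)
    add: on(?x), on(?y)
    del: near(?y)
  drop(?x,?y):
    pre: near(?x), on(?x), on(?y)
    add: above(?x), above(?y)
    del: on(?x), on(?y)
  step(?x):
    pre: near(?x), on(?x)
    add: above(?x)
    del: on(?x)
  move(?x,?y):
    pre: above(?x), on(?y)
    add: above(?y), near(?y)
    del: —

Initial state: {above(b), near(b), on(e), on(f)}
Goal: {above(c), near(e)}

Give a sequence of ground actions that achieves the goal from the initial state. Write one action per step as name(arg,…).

1. flip(c,b)  →  {above(b), on(b), on(c), on(e), on(f)}
2. move(b,e)  →  {above(b), above(e), near(e), on(b), on(c), on(e), on(f)}
3. drop(e,c)  →  {above(b), above(c), above(e), near(e), on(b), on(f)}

flip(c,b); move(b,e); drop(e,c)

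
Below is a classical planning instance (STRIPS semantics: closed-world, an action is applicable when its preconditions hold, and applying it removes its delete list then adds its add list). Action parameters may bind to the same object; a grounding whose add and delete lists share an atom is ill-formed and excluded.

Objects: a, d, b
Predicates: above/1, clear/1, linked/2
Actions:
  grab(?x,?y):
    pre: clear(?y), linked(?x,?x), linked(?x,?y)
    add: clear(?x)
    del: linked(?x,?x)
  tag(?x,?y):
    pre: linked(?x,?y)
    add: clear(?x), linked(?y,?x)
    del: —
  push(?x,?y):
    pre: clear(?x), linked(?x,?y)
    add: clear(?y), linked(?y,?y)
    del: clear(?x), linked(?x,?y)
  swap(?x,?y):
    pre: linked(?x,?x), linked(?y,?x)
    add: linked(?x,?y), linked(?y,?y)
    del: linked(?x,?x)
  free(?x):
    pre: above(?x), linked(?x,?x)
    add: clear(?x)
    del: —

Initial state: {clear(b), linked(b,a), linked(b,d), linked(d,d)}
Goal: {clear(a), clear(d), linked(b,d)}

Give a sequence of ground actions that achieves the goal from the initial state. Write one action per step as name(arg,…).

tag(d,d); push(b,a)

1. tag(d,d)  →  {clear(b), clear(d), linked(b,a), linked(b,d), linked(d,d)}
2. push(b,a)  →  {clear(a), clear(d), linked(a,a), linked(b,d), linked(d,d)}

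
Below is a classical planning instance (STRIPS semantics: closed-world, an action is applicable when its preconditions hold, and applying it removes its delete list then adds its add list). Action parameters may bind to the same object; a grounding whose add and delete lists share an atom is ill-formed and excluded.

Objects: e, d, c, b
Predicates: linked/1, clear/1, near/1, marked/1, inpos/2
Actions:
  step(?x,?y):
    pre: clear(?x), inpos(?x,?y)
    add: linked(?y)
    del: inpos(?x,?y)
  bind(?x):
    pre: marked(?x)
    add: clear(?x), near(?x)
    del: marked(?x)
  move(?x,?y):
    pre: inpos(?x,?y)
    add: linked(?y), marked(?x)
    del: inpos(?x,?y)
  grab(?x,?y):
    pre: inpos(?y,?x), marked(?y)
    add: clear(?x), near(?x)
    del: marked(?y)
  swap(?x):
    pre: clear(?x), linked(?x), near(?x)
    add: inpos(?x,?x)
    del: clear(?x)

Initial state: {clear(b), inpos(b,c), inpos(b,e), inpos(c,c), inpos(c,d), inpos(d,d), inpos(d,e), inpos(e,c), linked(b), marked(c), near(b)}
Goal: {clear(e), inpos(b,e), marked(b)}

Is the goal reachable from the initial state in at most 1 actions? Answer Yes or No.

No

1. move(e,c)  →  {clear(b), inpos(b,c), inpos(b,e), inpos(c,c), inpos(c,d), inpos(d,d), inpos(d,e), linked(b), linked(c), marked(c), marked(e), near(b)}
2. bind(e)  →  {clear(b), clear(e), inpos(b,c), inpos(b,e), inpos(c,c), inpos(c,d), inpos(d,d), inpos(d,e), linked(b), linked(c), marked(c), near(b), near(e)}
3. move(b,c)  →  {clear(b), clear(e), inpos(b,e), inpos(c,c), inpos(c,d), inpos(d,d), inpos(d,e), linked(b), linked(c), marked(b), marked(c), near(b), near(e)}
optimal plan length = 3; 3 > 1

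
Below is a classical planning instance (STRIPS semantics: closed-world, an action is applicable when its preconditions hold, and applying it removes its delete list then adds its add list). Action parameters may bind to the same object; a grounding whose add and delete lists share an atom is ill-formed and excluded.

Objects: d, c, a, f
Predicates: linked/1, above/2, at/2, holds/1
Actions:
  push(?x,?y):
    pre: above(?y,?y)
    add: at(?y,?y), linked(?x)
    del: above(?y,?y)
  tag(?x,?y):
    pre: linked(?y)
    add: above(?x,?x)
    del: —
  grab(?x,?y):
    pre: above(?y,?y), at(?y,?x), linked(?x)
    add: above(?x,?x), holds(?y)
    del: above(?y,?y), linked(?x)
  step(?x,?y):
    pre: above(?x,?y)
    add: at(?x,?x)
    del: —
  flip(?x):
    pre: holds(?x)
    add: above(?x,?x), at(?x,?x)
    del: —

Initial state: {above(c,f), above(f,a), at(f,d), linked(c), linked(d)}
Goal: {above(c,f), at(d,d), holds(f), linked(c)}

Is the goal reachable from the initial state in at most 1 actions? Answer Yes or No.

No

1. tag(f,d)  →  {above(c,f), above(f,a), above(f,f), at(f,d), linked(c), linked(d)}
2. grab(d,f)  →  {above(c,f), above(d,d), above(f,a), at(f,d), holds(f), linked(c)}
3. push(d,d)  →  {above(c,f), above(f,a), at(d,d), at(f,d), holds(f), linked(c), linked(d)}
optimal plan length = 3; 3 > 1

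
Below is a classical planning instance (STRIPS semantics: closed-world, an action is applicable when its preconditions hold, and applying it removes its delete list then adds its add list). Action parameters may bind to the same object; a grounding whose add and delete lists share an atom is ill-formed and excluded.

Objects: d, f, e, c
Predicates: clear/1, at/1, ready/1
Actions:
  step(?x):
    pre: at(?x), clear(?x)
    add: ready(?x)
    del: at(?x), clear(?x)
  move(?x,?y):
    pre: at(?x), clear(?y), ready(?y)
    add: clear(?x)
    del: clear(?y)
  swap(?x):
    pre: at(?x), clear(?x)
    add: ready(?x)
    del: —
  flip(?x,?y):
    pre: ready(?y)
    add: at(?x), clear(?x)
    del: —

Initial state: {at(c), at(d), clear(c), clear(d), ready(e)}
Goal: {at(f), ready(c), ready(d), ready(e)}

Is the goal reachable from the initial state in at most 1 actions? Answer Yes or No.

No

1. step(d)  →  {at(c), clear(c), ready(d), ready(e)}
2. step(c)  →  {ready(c), ready(d), ready(e)}
3. flip(f,d)  →  {at(f), clear(f), ready(c), ready(d), ready(e)}
optimal plan length = 3; 3 > 1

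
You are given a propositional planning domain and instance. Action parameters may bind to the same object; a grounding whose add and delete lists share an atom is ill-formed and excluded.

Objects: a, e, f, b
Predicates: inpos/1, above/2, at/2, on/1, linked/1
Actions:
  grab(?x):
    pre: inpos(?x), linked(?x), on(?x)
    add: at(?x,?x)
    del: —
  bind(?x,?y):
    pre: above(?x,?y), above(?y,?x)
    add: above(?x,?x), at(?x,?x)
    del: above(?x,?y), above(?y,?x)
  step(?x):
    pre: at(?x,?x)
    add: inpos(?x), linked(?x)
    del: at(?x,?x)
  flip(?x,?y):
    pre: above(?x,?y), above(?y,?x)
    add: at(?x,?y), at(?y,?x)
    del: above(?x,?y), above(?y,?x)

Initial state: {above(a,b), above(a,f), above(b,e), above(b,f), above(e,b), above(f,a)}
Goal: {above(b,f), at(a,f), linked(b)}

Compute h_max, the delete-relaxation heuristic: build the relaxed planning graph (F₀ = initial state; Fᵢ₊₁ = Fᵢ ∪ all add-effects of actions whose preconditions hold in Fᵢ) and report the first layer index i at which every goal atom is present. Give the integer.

2

F0 = init (6 atoms)
F1 = F0 ∪ {above(a,a), above(b,b), above(e,e), above(f,f), at(a,a), at(a,f), at(b,b), at(b,e), at(e,b), at(e,e), at(f,a), at(f,f)}  (18 atoms)
F2 = F1 ∪ {inpos(a), inpos(b), inpos(e), inpos(f), linked(a), linked(b), linked(e), linked(f)}  (26 atoms)
goal ⊆ F2  ⇒  h_max = 2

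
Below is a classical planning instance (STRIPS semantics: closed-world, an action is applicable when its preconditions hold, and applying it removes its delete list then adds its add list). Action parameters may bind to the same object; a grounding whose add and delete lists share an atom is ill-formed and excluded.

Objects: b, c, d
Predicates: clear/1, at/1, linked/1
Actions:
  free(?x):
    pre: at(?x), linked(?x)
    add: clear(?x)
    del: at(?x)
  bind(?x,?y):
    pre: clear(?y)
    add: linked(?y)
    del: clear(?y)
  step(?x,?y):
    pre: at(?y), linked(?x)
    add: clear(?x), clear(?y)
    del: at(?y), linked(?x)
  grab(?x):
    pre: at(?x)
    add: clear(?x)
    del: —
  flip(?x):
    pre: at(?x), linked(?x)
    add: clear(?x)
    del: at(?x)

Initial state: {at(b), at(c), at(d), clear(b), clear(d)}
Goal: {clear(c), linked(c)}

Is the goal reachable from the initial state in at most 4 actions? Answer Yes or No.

1. grab(c)  →  {at(b), at(c), at(d), clear(b), clear(c), clear(d)}
2. bind(b,c)  →  {at(b), at(c), at(d), clear(b), clear(d), linked(c)}
3. free(c)  →  {at(b), at(d), clear(b), clear(c), clear(d), linked(c)}
optimal plan length = 3; 3 ≤ 4

Yes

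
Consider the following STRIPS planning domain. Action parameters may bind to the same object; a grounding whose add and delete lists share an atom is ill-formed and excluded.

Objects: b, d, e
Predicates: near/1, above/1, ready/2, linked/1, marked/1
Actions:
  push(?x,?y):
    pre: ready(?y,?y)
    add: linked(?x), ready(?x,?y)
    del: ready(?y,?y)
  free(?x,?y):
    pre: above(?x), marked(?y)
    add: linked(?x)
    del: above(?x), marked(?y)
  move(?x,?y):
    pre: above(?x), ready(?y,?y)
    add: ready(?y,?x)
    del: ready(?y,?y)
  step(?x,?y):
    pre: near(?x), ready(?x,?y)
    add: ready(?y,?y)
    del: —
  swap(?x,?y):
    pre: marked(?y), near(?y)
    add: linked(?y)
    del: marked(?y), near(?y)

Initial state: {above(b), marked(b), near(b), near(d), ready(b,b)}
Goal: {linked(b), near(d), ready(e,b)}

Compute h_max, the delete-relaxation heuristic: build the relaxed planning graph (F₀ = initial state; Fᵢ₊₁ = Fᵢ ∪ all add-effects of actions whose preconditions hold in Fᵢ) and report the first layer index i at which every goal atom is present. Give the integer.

1

F0 = init (5 atoms)
F1 = F0 ∪ {linked(b), linked(d), linked(e), ready(d,b), ready(e,b)}  (10 atoms)
goal ⊆ F1  ⇒  h_max = 1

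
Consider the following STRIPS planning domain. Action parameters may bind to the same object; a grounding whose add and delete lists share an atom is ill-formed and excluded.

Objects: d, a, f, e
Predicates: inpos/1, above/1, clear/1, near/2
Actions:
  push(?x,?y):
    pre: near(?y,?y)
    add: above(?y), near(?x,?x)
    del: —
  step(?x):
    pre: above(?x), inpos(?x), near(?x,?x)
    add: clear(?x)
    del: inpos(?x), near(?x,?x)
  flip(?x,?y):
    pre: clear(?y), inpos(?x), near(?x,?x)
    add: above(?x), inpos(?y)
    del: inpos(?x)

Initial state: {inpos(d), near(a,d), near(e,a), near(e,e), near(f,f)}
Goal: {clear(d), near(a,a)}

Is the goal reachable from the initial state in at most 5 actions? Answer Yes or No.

Yes

1. push(d,f)  →  {above(f), inpos(d), near(a,d), near(d,d), near(e,a), near(e,e), near(f,f)}
2. push(a,d)  →  {above(d), above(f), inpos(d), near(a,a), near(a,d), near(d,d), near(e,a), near(e,e), near(f,f)}
3. step(d)  →  {above(d), above(f), clear(d), near(a,a), near(a,d), near(e,a), near(e,e), near(f,f)}
optimal plan length = 3; 3 ≤ 5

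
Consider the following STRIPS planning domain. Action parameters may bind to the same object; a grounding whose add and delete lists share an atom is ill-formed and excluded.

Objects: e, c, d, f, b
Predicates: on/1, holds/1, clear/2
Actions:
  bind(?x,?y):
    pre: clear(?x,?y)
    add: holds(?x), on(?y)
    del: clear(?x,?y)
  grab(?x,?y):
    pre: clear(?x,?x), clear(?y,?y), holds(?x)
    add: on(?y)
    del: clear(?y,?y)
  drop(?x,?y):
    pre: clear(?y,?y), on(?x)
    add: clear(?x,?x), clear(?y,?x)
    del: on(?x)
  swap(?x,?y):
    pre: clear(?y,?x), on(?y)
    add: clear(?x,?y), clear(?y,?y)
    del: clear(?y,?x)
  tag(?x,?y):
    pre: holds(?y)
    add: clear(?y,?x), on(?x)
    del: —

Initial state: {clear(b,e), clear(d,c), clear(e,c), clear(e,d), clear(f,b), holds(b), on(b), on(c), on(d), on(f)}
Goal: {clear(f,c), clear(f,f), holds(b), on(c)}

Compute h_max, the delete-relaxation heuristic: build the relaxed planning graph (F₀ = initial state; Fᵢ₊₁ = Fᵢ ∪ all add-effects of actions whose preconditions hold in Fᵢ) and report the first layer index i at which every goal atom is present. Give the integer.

2

F0 = init (10 atoms)
F1 = F0 ∪ {clear(b,b), clear(b,c), clear(b,d), clear(b,f), clear(c,d), clear(d,d), clear(e,b), clear(f,f), holds(d), holds(e), holds(f), on(e)}  (22 atoms)
F2 = F1 ∪ {clear(c,b), clear(c,c), clear(c,e), clear(d,b), clear(d,e), clear(d,f), clear(e,e), clear(e,f), clear(f,c), clear(f,d), clear(f,e), holds(c)}  (34 atoms)
goal ⊆ F2  ⇒  h_max = 2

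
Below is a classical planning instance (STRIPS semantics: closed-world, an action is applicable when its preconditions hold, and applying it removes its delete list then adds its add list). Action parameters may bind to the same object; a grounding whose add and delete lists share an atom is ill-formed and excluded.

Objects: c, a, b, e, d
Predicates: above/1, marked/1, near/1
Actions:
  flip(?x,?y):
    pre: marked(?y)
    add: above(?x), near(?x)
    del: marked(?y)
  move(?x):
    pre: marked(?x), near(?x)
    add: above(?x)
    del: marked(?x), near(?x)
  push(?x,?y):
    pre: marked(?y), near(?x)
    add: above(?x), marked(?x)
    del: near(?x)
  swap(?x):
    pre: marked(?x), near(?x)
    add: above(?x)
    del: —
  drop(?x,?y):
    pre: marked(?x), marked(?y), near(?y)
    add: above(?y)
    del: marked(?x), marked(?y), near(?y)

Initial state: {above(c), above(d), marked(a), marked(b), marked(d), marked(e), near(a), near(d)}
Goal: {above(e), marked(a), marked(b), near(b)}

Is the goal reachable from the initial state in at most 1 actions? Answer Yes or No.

1. flip(b,e)  →  {above(b), above(c), above(d), marked(a), marked(b), marked(d), near(a), near(b), near(d)}
2. flip(e,d)  →  {above(b), above(c), above(d), above(e), marked(a), marked(b), near(a), near(b), near(d), near(e)}
optimal plan length = 2; 2 > 1

No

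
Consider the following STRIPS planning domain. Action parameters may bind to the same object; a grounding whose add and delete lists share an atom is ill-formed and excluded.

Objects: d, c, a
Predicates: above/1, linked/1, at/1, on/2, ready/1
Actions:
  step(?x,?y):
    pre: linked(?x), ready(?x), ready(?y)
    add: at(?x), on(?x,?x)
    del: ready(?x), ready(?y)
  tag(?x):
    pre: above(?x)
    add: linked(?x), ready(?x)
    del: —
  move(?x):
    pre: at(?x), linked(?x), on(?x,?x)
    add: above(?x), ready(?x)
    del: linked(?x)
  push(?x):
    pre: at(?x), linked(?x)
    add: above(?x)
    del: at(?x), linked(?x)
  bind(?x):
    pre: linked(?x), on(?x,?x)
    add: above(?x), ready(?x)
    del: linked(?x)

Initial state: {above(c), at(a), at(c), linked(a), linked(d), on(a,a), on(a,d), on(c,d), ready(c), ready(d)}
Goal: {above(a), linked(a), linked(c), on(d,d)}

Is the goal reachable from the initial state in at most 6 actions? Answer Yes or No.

Yes

1. step(d,d)  →  {above(c), at(a), at(c), at(d), linked(a), linked(d), on(a,a), on(a,d), on(c,d), on(d,d), ready(c)}
2. tag(c)  →  {above(c), at(a), at(c), at(d), linked(a), linked(c), linked(d), on(a,a), on(a,d), on(c,d), on(d,d), ready(c)}
3. move(a)  →  {above(a), above(c), at(a), at(c), at(d), linked(c), linked(d), on(a,a), on(a,d), on(c,d), on(d,d), ready(a), ready(c)}
4. tag(a)  →  {above(a), above(c), at(a), at(c), at(d), linked(a), linked(c), linked(d), on(a,a), on(a,d), on(c,d), on(d,d), ready(a), ready(c)}
optimal plan length = 4; 4 ≤ 6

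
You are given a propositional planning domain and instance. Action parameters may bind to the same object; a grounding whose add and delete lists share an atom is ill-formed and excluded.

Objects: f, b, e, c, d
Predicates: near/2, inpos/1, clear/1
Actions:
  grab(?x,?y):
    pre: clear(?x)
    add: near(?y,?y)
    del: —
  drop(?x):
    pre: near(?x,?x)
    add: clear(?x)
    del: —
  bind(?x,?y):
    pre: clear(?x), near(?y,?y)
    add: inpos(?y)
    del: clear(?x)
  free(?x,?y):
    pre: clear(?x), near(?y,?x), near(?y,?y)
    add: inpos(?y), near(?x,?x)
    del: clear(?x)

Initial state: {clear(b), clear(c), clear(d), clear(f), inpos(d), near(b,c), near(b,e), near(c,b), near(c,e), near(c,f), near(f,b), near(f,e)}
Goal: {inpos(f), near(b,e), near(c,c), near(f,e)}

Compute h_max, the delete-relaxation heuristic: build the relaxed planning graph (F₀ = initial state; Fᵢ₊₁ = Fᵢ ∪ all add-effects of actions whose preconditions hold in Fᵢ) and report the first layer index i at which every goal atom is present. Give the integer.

2

F0 = init (12 atoms)
F1 = F0 ∪ {near(b,b), near(c,c), near(d,d), near(e,e), near(f,f)}  (17 atoms)
F2 = F1 ∪ {clear(e), inpos(b), inpos(c), inpos(e), inpos(f)}  (22 atoms)
goal ⊆ F2  ⇒  h_max = 2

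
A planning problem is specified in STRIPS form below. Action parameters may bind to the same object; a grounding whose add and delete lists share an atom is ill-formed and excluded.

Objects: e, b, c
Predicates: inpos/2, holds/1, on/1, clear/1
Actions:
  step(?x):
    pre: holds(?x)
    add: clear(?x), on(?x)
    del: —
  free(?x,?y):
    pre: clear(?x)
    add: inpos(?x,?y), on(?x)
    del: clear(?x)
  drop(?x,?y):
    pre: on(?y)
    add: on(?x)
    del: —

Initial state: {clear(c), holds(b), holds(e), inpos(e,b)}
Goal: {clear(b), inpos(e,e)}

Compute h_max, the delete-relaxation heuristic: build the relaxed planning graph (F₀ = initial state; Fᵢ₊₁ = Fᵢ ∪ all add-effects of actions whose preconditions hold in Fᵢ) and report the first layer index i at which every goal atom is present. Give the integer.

F0 = init (4 atoms)
F1 = F0 ∪ {clear(b), clear(e), inpos(c,b), inpos(c,c), inpos(c,e), on(b), on(c), on(e)}  (12 atoms)
F2 = F1 ∪ {inpos(b,b), inpos(b,c), inpos(b,e), inpos(e,c), inpos(e,e)}  (17 atoms)
goal ⊆ F2  ⇒  h_max = 2

2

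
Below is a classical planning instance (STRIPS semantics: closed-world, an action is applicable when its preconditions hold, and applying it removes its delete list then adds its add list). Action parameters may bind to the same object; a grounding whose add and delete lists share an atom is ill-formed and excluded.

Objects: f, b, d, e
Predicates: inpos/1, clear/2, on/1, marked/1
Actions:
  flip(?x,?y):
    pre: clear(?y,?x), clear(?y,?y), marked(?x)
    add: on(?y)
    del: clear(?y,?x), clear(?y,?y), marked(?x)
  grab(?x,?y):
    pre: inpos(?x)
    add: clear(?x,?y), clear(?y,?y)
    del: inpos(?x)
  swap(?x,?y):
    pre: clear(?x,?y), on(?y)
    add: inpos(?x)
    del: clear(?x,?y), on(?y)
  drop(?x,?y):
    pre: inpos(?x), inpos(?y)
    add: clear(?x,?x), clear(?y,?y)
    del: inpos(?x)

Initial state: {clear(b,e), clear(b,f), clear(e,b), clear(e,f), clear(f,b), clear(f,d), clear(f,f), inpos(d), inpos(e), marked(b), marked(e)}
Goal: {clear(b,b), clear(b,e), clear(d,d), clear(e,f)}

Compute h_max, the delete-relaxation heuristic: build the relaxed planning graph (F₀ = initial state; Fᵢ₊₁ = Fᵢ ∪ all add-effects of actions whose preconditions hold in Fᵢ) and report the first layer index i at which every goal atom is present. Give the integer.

1

F0 = init (11 atoms)
F1 = F0 ∪ {clear(b,b), clear(d,b), clear(d,d), clear(d,e), clear(d,f), clear(e,d), clear(e,e), on(f)}  (19 atoms)
goal ⊆ F1  ⇒  h_max = 1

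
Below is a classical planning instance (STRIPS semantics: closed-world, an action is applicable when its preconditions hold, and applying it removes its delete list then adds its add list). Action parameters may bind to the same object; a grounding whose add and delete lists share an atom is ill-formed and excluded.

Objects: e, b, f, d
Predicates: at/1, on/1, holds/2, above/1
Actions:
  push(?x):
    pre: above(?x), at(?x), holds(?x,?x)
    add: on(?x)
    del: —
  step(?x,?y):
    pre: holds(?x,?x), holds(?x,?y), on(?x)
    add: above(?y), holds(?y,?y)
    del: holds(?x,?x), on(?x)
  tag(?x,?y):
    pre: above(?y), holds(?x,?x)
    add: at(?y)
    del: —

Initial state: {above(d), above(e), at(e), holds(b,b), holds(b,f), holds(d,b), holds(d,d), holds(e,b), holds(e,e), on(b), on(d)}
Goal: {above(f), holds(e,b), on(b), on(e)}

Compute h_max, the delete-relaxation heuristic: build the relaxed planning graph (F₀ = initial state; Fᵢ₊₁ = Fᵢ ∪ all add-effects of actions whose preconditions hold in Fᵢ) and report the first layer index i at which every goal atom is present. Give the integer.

F0 = init (11 atoms)
F1 = F0 ∪ {above(b), above(f), at(d), holds(f,f), on(e)}  (16 atoms)
goal ⊆ F1  ⇒  h_max = 1

1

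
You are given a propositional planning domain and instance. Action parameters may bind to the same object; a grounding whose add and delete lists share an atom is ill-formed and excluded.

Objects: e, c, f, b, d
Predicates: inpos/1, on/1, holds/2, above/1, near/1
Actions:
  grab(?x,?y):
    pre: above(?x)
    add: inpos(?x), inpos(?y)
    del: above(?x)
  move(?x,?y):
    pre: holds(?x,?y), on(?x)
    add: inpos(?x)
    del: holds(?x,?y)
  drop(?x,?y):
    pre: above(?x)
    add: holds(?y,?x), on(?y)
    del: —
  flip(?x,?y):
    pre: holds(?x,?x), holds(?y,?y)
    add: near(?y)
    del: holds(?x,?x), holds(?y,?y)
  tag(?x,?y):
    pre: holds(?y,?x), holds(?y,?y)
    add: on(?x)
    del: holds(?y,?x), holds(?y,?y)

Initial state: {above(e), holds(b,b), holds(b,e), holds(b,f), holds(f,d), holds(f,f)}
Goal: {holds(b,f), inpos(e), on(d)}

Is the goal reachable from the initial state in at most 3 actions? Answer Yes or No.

1. grab(e,e)  →  {holds(b,b), holds(b,e), holds(b,f), holds(f,d), holds(f,f), inpos(e)}
2. tag(d,f)  →  {holds(b,b), holds(b,e), holds(b,f), inpos(e), on(d)}
optimal plan length = 2; 2 ≤ 3

Yes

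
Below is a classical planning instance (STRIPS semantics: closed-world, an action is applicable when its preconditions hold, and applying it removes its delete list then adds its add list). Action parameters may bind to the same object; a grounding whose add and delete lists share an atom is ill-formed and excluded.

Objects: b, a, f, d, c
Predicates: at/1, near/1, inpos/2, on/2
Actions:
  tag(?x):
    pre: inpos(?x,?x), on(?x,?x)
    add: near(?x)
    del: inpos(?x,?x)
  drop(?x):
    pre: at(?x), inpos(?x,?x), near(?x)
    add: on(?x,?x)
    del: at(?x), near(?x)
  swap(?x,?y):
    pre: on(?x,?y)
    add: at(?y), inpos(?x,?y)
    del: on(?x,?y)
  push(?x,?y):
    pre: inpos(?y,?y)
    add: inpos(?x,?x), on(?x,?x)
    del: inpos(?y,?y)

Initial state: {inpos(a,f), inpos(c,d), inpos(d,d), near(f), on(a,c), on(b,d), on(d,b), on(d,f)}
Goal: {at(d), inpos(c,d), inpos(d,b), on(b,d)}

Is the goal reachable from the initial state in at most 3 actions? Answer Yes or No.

No

1. swap(d,b)  →  {at(b), inpos(a,f), inpos(c,d), inpos(d,b), inpos(d,d), near(f), on(a,c), on(b,d), on(d,f)}
2. push(b,d)  →  {at(b), inpos(a,f), inpos(b,b), inpos(c,d), inpos(d,b), near(f), on(a,c), on(b,b), on(b,d), on(d,f)}
3. push(d,b)  →  {at(b), inpos(a,f), inpos(c,d), inpos(d,b), inpos(d,d), near(f), on(a,c), on(b,b), on(b,d), on(d,d), on(d,f)}
4. swap(d,d)  →  {at(b), at(d), inpos(a,f), inpos(c,d), inpos(d,b), inpos(d,d), near(f), on(a,c), on(b,b), on(b,d), on(d,f)}
optimal plan length = 4; 4 > 3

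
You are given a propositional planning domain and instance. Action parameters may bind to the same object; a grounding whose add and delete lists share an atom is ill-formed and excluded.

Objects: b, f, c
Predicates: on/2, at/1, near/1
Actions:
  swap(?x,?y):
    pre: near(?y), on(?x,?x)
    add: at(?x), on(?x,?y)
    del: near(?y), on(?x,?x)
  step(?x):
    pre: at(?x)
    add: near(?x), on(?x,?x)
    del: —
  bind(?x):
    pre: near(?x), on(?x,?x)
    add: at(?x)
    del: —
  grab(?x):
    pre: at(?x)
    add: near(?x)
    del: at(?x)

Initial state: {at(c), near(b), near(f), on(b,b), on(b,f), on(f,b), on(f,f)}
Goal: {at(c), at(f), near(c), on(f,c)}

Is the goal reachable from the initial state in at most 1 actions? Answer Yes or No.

1. step(c)  →  {at(c), near(b), near(c), near(f), on(b,b), on(b,f), on(c,c), on(f,b), on(f,f)}
2. swap(f,c)  →  {at(c), at(f), near(b), near(f), on(b,b), on(b,f), on(c,c), on(f,b), on(f,c)}
3. step(c)  →  {at(c), at(f), near(b), near(c), near(f), on(b,b), on(b,f), on(c,c), on(f,b), on(f,c)}
optimal plan length = 3; 3 > 1

No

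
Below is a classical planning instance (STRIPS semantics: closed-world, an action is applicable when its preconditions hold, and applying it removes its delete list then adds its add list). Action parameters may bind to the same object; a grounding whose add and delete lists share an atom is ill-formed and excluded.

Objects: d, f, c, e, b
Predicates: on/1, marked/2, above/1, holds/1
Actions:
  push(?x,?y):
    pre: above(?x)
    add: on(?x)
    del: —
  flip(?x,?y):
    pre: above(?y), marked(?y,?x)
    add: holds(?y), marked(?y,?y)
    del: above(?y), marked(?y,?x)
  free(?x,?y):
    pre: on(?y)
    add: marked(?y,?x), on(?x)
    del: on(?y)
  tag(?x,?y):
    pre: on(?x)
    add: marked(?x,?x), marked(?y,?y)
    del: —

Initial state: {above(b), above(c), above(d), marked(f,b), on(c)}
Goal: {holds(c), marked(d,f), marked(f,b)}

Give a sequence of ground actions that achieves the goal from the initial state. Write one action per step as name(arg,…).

free(d,c); flip(d,c); free(f,d)

1. free(d,c)  →  {above(b), above(c), above(d), marked(c,d), marked(f,b), on(d)}
2. flip(d,c)  →  {above(b), above(d), holds(c), marked(c,c), marked(f,b), on(d)}
3. free(f,d)  →  {above(b), above(d), holds(c), marked(c,c), marked(d,f), marked(f,b), on(f)}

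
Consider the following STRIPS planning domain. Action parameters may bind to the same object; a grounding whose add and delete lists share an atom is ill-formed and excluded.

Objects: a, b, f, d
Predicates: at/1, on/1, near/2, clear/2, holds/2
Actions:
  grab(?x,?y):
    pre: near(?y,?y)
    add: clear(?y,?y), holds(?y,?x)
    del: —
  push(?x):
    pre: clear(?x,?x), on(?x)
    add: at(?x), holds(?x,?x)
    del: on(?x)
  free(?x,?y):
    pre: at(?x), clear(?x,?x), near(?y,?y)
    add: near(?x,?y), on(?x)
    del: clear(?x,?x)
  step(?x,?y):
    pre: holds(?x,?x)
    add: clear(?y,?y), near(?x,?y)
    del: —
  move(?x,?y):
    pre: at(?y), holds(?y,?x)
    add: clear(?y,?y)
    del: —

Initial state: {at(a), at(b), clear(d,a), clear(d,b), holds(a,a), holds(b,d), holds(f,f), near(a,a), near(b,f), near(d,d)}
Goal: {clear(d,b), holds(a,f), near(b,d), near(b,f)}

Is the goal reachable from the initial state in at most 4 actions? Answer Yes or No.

1. grab(f,a)  →  {at(a), at(b), clear(a,a), clear(d,a), clear(d,b), holds(a,a), holds(a,f), holds(b,d), holds(f,f), near(a,a), near(b,f), near(d,d)}
2. step(a,b)  →  {at(a), at(b), clear(a,a), clear(b,b), clear(d,a), clear(d,b), holds(a,a), holds(a,f), holds(b,d), holds(f,f), near(a,a), near(a,b), near(b,f), near(d,d)}
3. free(b,d)  →  {at(a), at(b), clear(a,a), clear(d,a), clear(d,b), holds(a,a), holds(a,f), holds(b,d), holds(f,f), near(a,a), near(a,b), near(b,d), near(b,f), near(d,d), on(b)}
optimal plan length = 3; 3 ≤ 4

Yes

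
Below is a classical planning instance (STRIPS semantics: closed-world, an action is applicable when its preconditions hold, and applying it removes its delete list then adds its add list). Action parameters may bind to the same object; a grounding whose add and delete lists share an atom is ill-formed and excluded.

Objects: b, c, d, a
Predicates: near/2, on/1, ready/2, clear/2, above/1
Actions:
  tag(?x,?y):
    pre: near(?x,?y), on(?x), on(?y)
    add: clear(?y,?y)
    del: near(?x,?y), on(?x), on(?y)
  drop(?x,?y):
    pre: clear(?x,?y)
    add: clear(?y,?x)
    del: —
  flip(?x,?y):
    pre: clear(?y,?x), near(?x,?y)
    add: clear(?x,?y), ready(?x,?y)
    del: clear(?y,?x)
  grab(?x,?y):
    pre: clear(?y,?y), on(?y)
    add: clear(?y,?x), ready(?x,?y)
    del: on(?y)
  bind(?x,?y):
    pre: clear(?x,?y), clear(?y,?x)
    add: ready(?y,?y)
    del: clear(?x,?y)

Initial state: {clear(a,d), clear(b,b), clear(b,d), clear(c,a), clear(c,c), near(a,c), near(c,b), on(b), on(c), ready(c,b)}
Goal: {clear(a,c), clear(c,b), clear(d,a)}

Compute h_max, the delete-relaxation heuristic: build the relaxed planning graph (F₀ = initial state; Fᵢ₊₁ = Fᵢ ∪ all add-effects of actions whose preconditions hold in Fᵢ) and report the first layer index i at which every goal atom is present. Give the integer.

F0 = init (10 atoms)
F1 = F0 ∪ {clear(a,c), clear(b,a), clear(b,c), clear(c,b), clear(c,d), clear(d,a), clear(d,b), ready(a,b), ready(a,c), ready(b,b), ready(b,c), ready(c,c), ready(d,b), ready(d,c)}  (24 atoms)
goal ⊆ F1  ⇒  h_max = 1

1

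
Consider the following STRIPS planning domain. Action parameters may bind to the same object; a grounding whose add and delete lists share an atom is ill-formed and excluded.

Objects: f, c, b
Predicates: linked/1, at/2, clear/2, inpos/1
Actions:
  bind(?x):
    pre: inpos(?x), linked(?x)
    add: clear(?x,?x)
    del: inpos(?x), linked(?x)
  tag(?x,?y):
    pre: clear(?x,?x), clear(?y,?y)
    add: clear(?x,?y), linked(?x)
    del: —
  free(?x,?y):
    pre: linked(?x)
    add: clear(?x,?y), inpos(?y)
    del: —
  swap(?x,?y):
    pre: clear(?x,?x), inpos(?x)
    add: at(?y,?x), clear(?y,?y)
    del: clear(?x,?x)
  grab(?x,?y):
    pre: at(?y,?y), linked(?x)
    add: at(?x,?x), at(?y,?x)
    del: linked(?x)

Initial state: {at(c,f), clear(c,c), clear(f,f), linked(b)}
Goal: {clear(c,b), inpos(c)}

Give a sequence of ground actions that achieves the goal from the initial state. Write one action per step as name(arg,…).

1. tag(c,f)  →  {at(c,f), clear(c,c), clear(c,f), clear(f,f), linked(b), linked(c)}
2. free(c,c)  →  {at(c,f), clear(c,c), clear(c,f), clear(f,f), inpos(c), linked(b), linked(c)}
3. free(c,b)  →  {at(c,f), clear(c,b), clear(c,c), clear(c,f), clear(f,f), inpos(b), inpos(c), linked(b), linked(c)}

tag(c,f); free(c,c); free(c,b)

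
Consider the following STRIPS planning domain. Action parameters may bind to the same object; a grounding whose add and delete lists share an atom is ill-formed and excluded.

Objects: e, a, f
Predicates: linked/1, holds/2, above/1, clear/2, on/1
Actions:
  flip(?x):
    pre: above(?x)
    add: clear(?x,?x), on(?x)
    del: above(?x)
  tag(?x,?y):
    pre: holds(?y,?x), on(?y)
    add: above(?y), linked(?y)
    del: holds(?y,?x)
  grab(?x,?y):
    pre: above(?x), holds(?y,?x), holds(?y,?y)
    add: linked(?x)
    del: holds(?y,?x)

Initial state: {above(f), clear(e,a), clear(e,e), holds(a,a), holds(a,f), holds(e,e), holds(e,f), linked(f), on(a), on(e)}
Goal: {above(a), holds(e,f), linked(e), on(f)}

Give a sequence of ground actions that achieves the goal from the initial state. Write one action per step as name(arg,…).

1. flip(f)  →  {clear(e,a), clear(e,e), clear(f,f), holds(a,a), holds(a,f), holds(e,e), holds(e,f), linked(f), on(a), on(e), on(f)}
2. tag(e,e)  →  {above(e), clear(e,a), clear(e,e), clear(f,f), holds(a,a), holds(a,f), holds(e,f), linked(e), linked(f), on(a), on(e), on(f)}
3. tag(a,a)  →  {above(a), above(e), clear(e,a), clear(e,e), clear(f,f), holds(a,f), holds(e,f), linked(a), linked(e), linked(f), on(a), on(e), on(f)}

flip(f); tag(e,e); tag(a,a)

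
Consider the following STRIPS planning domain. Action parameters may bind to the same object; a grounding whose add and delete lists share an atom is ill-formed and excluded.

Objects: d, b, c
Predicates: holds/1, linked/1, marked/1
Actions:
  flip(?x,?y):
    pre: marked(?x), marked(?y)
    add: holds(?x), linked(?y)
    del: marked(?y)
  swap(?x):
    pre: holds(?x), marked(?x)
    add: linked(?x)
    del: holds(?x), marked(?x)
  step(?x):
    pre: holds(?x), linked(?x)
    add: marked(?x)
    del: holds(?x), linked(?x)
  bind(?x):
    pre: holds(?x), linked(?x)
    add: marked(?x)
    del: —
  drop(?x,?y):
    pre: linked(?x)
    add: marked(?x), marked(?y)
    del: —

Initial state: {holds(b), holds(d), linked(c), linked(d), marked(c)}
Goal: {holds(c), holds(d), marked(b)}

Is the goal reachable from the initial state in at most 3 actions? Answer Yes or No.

Yes

1. flip(c,c)  →  {holds(b), holds(c), holds(d), linked(c), linked(d)}
2. drop(d,b)  →  {holds(b), holds(c), holds(d), linked(c), linked(d), marked(b), marked(d)}
optimal plan length = 2; 2 ≤ 3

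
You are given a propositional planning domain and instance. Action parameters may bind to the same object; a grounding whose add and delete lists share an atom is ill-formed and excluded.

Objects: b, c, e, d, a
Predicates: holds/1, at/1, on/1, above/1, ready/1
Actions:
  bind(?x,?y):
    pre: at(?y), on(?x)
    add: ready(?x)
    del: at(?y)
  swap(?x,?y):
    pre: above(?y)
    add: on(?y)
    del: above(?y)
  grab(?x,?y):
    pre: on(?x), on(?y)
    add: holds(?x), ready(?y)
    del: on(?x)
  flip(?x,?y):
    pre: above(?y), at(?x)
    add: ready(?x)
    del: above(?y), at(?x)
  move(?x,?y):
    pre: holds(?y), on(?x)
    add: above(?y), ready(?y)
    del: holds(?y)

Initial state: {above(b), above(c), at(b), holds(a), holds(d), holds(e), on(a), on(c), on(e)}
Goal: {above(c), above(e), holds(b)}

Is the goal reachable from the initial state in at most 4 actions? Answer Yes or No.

Yes

1. swap(b,b)  →  {above(c), at(b), holds(a), holds(d), holds(e), on(a), on(b), on(c), on(e)}
2. grab(b,b)  →  {above(c), at(b), holds(a), holds(b), holds(d), holds(e), on(a), on(c), on(e), ready(b)}
3. move(c,e)  →  {above(c), above(e), at(b), holds(a), holds(b), holds(d), on(a), on(c), on(e), ready(b), ready(e)}
optimal plan length = 3; 3 ≤ 4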